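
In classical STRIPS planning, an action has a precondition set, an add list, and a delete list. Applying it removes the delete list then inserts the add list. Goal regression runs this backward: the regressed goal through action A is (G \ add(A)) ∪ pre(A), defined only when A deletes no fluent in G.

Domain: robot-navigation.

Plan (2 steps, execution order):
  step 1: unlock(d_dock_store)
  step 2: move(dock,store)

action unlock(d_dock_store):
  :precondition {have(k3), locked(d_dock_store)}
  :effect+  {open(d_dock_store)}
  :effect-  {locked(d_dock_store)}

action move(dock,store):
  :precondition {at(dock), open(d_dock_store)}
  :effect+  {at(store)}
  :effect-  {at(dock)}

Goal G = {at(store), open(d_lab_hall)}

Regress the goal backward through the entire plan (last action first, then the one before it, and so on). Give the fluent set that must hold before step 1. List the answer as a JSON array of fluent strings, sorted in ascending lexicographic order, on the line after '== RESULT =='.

Regress step by step:
  through step 2 (move(dock,store)): drop {at(store)}, keep {open(d_lab_hall)}, require {at(dock), open(d_dock_store)}
    → {at(dock), open(d_dock_store), open(d_lab_hall)}
  through step 1 (unlock(d_dock_store)): drop {open(d_dock_store)}, keep {at(dock), open(d_lab_hall)}, require {have(k3), locked(d_dock_store)}
    → {at(dock), have(k3), locked(d_dock_store), open(d_lab_hall)}

== RESULT ==
["at(dock)", "have(k3)", "locked(d_dock_store)", "open(d_lab_hall)"]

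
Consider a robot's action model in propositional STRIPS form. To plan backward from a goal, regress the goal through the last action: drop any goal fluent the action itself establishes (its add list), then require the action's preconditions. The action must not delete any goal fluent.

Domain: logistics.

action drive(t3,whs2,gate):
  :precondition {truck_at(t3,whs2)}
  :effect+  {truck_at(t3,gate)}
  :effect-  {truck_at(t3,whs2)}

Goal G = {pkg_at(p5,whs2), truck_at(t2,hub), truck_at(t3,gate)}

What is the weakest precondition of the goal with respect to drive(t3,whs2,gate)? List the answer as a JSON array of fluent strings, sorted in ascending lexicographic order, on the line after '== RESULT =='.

Regress:
  G ∩ del = {}  (empty — regression defined)
  G \ add = {pkg_at(p5,whs2), truck_at(t2,hub), truck_at(t3,gate)} \ {truck_at(t3,gate)} = {pkg_at(p5,whs2), truck_at(t2,hub)}
  ∪ pre   = {pkg_at(p5,whs2), truck_at(t2,hub)} ∪ {truck_at(t3,whs2)}
          = {pkg_at(p5,whs2), truck_at(t2,hub), truck_at(t3,whs2)}

== RESULT ==
["pkg_at(p5,whs2)", "truck_at(t2,hub)", "truck_at(t3,whs2)"]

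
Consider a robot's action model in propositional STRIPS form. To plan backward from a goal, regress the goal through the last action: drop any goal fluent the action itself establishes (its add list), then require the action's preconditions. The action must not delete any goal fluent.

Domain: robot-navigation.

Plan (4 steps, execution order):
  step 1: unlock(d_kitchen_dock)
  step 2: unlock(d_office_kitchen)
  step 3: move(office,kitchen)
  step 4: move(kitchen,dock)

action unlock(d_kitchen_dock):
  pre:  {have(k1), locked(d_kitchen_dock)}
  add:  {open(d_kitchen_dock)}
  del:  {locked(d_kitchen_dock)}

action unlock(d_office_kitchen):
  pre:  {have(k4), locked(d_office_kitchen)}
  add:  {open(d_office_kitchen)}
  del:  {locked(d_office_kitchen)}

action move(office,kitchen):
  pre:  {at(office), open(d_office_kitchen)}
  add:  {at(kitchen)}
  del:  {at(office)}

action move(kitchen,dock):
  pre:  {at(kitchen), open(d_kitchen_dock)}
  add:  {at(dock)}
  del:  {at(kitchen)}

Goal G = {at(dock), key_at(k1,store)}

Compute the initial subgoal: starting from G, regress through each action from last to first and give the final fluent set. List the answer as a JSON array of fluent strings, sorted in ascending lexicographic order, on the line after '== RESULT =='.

Work backward from the goal:
  through step 4 (move(kitchen,dock)): drop {at(dock)}, keep {key_at(k1,store)}, require {at(kitchen), open(d_kitchen_dock)}
    → {at(kitchen), key_at(k1,store), open(d_kitchen_dock)}
  through step 3 (move(office,kitchen)): drop {at(kitchen)}, keep {key_at(k1,store), open(d_kitchen_dock)}, require {at(office), open(d_office_kitchen)}
    → {at(office), key_at(k1,store), open(d_kitchen_dock), open(d_office_kitchen)}
  through step 2 (unlock(d_office_kitchen)): drop {open(d_office_kitchen)}, keep {at(office), key_at(k1,store), open(d_kitchen_dock)}, require {have(k4), locked(d_office_kitchen)}
    → {at(office), have(k4), key_at(k1,store), locked(d_office_kitchen), open(d_kitchen_dock)}
  through step 1 (unlock(d_kitchen_dock)): drop {open(d_kitchen_dock)}, keep {at(office), have(k4), key_at(k1,store), locked(d_office_kitchen)}, require {have(k1), locked(d_kitchen_dock)}
    → {at(office), have(k1), have(k4), key_at(k1,store), locked(d_kitchen_dock), locked(d_office_kitchen)}

== RESULT ==
["at(office)", "have(k1)", "have(k4)", "key_at(k1,store)", "locked(d_kitchen_dock)", "locked(d_office_kitchen)"]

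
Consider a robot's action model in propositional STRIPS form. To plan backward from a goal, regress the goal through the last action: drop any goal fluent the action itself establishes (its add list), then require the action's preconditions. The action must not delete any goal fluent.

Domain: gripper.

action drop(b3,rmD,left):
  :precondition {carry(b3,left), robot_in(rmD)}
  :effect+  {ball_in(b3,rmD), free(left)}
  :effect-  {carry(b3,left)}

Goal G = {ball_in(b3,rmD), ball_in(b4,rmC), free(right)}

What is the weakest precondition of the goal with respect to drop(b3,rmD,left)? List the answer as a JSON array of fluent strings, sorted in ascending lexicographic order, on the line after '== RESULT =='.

Compute (G \ add) ∪ pre:
  G ∩ del = {}  (empty — regression defined)
  G \ add = {ball_in(b3,rmD), ball_in(b4,rmC), free(right)} \ {ball_in(b3,rmD), free(left)} = {ball_in(b4,rmC), free(right)}
  ∪ pre   = {ball_in(b4,rmC), free(right)} ∪ {carry(b3,left), robot_in(rmD)}
          = {ball_in(b4,rmC), carry(b3,left), free(right), robot_in(rmD)}

== RESULT ==
["ball_in(b4,rmC)", "carry(b3,left)", "free(right)", "robot_in(rmD)"]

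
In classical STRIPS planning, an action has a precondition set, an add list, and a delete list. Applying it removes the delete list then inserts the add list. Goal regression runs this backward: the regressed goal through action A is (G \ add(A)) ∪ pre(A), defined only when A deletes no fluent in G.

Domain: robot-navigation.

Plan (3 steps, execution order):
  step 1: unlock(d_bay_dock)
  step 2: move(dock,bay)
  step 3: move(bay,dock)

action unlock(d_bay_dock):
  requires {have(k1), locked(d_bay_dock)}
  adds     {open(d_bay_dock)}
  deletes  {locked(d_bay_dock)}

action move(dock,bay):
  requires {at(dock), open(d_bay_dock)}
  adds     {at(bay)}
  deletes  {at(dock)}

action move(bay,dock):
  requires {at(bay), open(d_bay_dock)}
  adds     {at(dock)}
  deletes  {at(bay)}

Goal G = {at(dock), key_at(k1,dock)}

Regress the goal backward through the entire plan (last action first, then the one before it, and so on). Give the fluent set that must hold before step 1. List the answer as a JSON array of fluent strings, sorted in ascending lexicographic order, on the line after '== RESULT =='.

Work backward from the goal:
  through step 3 (move(bay,dock)): drop {at(dock)}, keep {key_at(k1,dock)}, require {at(bay), open(d_bay_dock)}
    → {at(bay), key_at(k1,dock), open(d_bay_dock)}
  through step 2 (move(dock,bay)): drop {at(bay)}, keep {key_at(k1,dock), open(d_bay_dock)}, require {at(dock), open(d_bay_dock)}
    → {at(dock), key_at(k1,dock), open(d_bay_dock)}
  through step 1 (unlock(d_bay_dock)): drop {open(d_bay_dock)}, keep {at(dock), key_at(k1,dock)}, require {have(k1), locked(d_bay_dock)}
    → {at(dock), have(k1), key_at(k1,dock), locked(d_bay_dock)}

== RESULT ==
["at(dock)", "have(k1)", "key_at(k1,dock)", "locked(d_bay_dock)"]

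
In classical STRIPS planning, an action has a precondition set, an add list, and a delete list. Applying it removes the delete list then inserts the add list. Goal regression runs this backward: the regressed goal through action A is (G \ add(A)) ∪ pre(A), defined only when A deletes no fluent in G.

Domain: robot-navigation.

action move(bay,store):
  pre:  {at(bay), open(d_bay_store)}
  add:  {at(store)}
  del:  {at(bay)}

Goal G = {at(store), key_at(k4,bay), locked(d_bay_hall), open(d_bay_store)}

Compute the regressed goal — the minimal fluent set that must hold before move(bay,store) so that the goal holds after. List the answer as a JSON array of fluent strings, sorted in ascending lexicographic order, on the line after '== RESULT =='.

Compute (G \ add) ∪ pre:
  G ∩ del = {}  (empty — regression defined)
  G \ add = {at(store), key_at(k4,bay), locked(d_bay_hall), open(d_bay_store)} \ {at(store)} = {key_at(k4,bay), locked(d_bay_hall), open(d_bay_store)}
  ∪ pre   = {key_at(k4,bay), locked(d_bay_hall), open(d_bay_store)} ∪ {at(bay), open(d_bay_store)}
          = {at(bay), key_at(k4,bay), locked(d_bay_hall), open(d_bay_store)}

== RESULT ==
["at(bay)", "key_at(k4,bay)", "locked(d_bay_hall)", "open(d_bay_store)"]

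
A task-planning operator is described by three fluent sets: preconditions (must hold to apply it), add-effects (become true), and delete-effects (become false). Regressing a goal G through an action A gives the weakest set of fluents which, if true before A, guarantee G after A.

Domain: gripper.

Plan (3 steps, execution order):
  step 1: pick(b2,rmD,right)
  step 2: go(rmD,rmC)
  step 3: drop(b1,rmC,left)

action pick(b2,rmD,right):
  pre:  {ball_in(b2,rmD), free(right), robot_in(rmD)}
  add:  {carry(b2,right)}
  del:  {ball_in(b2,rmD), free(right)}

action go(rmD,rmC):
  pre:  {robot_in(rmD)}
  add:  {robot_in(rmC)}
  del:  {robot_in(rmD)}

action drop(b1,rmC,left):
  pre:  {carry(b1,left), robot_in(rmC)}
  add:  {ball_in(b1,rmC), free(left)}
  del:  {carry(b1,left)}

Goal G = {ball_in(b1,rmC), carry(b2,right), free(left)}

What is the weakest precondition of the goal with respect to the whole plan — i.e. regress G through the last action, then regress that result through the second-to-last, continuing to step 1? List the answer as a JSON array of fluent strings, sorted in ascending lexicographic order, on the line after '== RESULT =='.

Regress step by step:
  through step 3 (drop(b1,rmC,left)): drop {ball_in(b1,rmC), free(left)}, keep {carry(b2,right)}, require {carry(b1,left), robot_in(rmC)}
    → {carry(b1,left), carry(b2,right), robot_in(rmC)}
  through step 2 (go(rmD,rmC)): drop {robot_in(rmC)}, keep {carry(b1,left), carry(b2,right)}, require {robot_in(rmD)}
    → {carry(b1,left), carry(b2,right), robot_in(rmD)}
  through step 1 (pick(b2,rmD,right)): drop {carry(b2,right)}, keep {carry(b1,left), robot_in(rmD)}, require {ball_in(b2,rmD), free(right), robot_in(rmD)}
    → {ball_in(b2,rmD), carry(b1,left), free(right), robot_in(rmD)}

== RESULT ==
["ball_in(b2,rmD)", "carry(b1,left)", "free(right)", "robot_in(rmD)"]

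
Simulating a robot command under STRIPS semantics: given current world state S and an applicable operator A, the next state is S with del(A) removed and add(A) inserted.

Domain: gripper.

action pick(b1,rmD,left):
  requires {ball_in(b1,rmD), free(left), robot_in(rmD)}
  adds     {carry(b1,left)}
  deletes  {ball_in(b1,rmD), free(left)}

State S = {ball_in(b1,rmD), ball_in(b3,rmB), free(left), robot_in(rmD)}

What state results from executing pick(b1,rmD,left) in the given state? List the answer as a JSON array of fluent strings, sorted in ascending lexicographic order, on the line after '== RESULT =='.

Progress:
  pre ⊆ S: {ball_in(b1,rmD), free(left), robot_in(rmD)} ⊆ S  — applicable
  S \ del = {ball_in(b3,rmB), robot_in(rmD)}
  ∪ add   = {ball_in(b3,rmB), carry(b1,left), robot_in(rmD)}

== RESULT ==
["ball_in(b3,rmB)", "carry(b1,left)", "robot_in(rmD)"]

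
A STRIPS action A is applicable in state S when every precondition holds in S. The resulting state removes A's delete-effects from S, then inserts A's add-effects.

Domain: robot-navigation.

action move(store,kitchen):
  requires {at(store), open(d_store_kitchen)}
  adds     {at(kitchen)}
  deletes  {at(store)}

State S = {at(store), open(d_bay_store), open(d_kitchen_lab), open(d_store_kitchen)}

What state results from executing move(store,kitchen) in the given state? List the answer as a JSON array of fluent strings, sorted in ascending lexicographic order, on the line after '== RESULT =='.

Compute (S \ del) ∪ add:
  pre ⊆ S: {at(store), open(d_store_kitchen)} ⊆ S  — applicable
  S \ del = {open(d_bay_store), open(d_kitchen_lab), open(d_store_kitchen)}
  ∪ add   = {at(kitchen), open(d_bay_store), open(d_kitchen_lab), open(d_store_kitchen)}

== RESULT ==
["at(kitchen)", "open(d_bay_store)", "open(d_kitchen_lab)", "open(d_store_kitchen)"]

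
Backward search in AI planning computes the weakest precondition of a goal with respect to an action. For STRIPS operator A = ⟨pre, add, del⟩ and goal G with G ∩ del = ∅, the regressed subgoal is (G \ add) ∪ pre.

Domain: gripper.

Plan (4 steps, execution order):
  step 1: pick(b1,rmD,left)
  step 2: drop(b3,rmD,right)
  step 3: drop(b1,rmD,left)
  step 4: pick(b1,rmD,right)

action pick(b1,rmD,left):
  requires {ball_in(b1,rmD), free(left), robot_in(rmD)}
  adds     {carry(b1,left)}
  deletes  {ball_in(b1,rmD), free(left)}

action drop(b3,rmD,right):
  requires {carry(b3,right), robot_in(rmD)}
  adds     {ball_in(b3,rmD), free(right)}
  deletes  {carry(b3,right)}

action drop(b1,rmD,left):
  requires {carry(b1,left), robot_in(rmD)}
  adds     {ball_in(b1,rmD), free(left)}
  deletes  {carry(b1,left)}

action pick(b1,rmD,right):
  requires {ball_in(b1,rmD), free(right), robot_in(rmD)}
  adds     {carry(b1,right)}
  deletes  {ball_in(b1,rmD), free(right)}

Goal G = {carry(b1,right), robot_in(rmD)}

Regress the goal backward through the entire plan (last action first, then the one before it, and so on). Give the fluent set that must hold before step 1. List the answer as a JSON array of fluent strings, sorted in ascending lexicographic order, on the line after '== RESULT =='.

Work backward from the goal:
  through step 4 (pick(b1,rmD,right)): drop {carry(b1,right)}, keep {robot_in(rmD)}, require {ball_in(b1,rmD), free(right), robot_in(rmD)}
    → {ball_in(b1,rmD), free(right), robot_in(rmD)}
  through step 3 (drop(b1,rmD,left)): drop {ball_in(b1,rmD)}, keep {free(right), robot_in(rmD)}, require {carry(b1,left), robot_in(rmD)}
    → {carry(b1,left), free(right), robot_in(rmD)}
  through step 2 (drop(b3,rmD,right)): drop {free(right)}, keep {carry(b1,left), robot_in(rmD)}, require {carry(b3,right), robot_in(rmD)}
    → {carry(b1,left), carry(b3,right), robot_in(rmD)}
  through step 1 (pick(b1,rmD,left)): drop {carry(b1,left)}, keep {carry(b3,right), robot_in(rmD)}, require {ball_in(b1,rmD), free(left), robot_in(rmD)}
    → {ball_in(b1,rmD), carry(b3,right), free(left), robot_in(rmD)}

== RESULT ==
["ball_in(b1,rmD)", "carry(b3,right)", "free(left)", "robot_in(rmD)"]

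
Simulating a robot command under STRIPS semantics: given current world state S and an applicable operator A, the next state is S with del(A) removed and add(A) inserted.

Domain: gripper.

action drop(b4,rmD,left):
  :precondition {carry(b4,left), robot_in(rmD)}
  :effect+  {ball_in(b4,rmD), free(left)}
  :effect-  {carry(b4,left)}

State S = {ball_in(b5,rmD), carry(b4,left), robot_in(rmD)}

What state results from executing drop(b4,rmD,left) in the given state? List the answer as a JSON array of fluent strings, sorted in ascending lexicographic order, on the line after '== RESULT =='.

Compute (S \ del) ∪ add:
  pre ⊆ S: {carry(b4,left), robot_in(rmD)} ⊆ S  — applicable
  S \ del = {ball_in(b5,rmD), robot_in(rmD)}
  ∪ add   = {ball_in(b4,rmD), ball_in(b5,rmD), free(left), robot_in(rmD)}

== RESULT ==
["ball_in(b4,rmD)", "ball_in(b5,rmD)", "free(left)", "robot_in(rmD)"]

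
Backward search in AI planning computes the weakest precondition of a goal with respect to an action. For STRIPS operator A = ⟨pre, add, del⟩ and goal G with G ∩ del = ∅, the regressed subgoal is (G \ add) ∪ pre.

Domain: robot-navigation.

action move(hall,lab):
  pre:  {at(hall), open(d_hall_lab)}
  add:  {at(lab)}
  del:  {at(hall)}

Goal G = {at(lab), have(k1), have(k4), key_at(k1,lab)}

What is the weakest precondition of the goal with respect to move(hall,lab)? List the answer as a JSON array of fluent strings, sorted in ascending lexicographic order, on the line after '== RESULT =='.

Compute (G \ add) ∪ pre:
  G ∩ del = {}  (empty — regression defined)
  G \ add = {at(lab), have(k1), have(k4), key_at(k1,lab)} \ {at(lab)} = {have(k1), have(k4), key_at(k1,lab)}
  ∪ pre   = {have(k1), have(k4), key_at(k1,lab)} ∪ {at(hall), open(d_hall_lab)}
          = {at(hall), have(k1), have(k4), key_at(k1,lab), open(d_hall_lab)}

== RESULT ==
["at(hall)", "have(k1)", "have(k4)", "key_at(k1,lab)", "open(d_hall_lab)"]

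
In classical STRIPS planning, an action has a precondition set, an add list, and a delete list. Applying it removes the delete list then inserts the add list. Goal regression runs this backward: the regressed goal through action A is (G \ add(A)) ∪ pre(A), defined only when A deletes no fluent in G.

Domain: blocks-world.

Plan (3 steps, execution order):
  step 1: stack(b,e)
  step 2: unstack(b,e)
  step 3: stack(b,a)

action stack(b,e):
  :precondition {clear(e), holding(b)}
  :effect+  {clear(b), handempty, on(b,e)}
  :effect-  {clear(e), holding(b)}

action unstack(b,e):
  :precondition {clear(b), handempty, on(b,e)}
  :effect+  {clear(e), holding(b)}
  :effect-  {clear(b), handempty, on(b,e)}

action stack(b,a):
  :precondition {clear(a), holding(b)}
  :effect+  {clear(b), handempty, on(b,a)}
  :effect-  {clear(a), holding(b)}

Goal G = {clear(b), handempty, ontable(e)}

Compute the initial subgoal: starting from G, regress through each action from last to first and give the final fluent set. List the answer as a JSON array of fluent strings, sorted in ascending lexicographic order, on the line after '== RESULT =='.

Regress step by step:
  through step 3 (stack(b,a)): drop {clear(b), handempty}, keep {ontable(e)}, require {clear(a), holding(b)}
    → {clear(a), holding(b), ontable(e)}
  through step 2 (unstack(b,e)): drop {holding(b)}, keep {clear(a), ontable(e)}, require {clear(b), handempty, on(b,e)}
    → {clear(a), clear(b), handempty, on(b,e), ontable(e)}
  through step 1 (stack(b,e)): drop {clear(b), handempty, on(b,e)}, keep {clear(a), ontable(e)}, require {clear(e), holding(b)}
    → {clear(a), clear(e), holding(b), ontable(e)}

== RESULT ==
["clear(a)", "clear(e)", "holding(b)", "ontable(e)"]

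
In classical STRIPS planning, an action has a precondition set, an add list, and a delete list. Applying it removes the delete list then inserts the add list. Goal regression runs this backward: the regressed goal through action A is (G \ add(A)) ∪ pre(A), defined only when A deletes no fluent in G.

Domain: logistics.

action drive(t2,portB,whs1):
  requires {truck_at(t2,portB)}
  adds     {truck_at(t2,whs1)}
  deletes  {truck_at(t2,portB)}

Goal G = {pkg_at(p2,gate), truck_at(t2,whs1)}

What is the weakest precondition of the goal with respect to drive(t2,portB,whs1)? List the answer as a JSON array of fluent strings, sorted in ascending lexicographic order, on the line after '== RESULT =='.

Regress:
  G ∩ del = {}  (empty — regression defined)
  G \ add = {pkg_at(p2,gate), truck_at(t2,whs1)} \ {truck_at(t2,whs1)} = {pkg_at(p2,gate)}
  ∪ pre   = {pkg_at(p2,gate)} ∪ {truck_at(t2,portB)}
          = {pkg_at(p2,gate), truck_at(t2,portB)}

== RESULT ==
["pkg_at(p2,gate)", "truck_at(t2,portB)"]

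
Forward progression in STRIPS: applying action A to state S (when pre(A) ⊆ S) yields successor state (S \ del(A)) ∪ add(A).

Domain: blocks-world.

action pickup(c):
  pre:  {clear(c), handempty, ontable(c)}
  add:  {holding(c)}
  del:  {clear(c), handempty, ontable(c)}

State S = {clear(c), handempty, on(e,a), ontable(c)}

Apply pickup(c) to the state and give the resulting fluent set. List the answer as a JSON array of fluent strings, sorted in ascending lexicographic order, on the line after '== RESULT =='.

Compute (S \ del) ∪ add:
  pre ⊆ S: {clear(c), handempty, ontable(c)} ⊆ S  — applicable
  S \ del = {on(e,a)}
  ∪ add   = {holding(c), on(e,a)}

== RESULT ==
["holding(c)", "on(e,a)"]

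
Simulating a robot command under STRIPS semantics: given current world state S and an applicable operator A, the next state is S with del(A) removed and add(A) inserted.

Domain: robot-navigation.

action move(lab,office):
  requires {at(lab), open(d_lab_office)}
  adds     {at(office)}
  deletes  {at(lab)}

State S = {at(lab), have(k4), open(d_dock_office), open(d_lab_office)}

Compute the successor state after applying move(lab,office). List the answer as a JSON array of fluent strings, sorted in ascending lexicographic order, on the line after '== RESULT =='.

Compute (S \ del) ∪ add:
  pre ⊆ S: {at(lab), open(d_lab_office)} ⊆ S  — applicable
  S \ del = {have(k4), open(d_dock_office), open(d_lab_office)}
  ∪ add   = {at(office), have(k4), open(d_dock_office), open(d_lab_office)}

== RESULT ==
["at(office)", "have(k4)", "open(d_dock_office)", "open(d_lab_office)"]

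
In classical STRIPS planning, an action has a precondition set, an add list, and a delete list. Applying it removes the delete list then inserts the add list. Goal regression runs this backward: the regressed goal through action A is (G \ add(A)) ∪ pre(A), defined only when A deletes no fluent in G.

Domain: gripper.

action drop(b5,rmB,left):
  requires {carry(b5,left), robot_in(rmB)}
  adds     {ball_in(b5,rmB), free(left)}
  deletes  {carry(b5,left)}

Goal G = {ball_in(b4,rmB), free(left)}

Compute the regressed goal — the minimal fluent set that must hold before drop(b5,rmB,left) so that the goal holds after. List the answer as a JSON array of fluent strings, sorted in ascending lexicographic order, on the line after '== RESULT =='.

Regress:
  G ∩ del = {}  (empty — regression defined)
  G \ add = {ball_in(b4,rmB), free(left)} \ {ball_in(b5,rmB), free(left)} = {ball_in(b4,rmB)}
  ∪ pre   = {ball_in(b4,rmB)} ∪ {carry(b5,left), robot_in(rmB)}
          = {ball_in(b4,rmB), carry(b5,left), robot_in(rmB)}

== RESULT ==
["ball_in(b4,rmB)", "carry(b5,left)", "robot_in(rmB)"]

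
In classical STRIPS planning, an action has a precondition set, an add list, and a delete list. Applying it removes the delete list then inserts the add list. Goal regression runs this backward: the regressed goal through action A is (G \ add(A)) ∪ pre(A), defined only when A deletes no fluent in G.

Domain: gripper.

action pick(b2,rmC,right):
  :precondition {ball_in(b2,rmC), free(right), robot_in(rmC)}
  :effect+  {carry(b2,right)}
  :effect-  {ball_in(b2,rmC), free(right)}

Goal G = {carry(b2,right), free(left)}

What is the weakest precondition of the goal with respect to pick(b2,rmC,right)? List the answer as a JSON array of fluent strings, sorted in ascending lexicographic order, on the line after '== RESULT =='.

Compute (G \ add) ∪ pre:
  G ∩ del = {}  (empty — regression defined)
  G \ add = {carry(b2,right), free(left)} \ {carry(b2,right)} = {free(left)}
  ∪ pre   = {free(left)} ∪ {ball_in(b2,rmC), free(right), robot_in(rmC)}
          = {ball_in(b2,rmC), free(left), free(right), robot_in(rmC)}

== RESULT ==
["ball_in(b2,rmC)", "free(left)", "free(right)", "robot_in(rmC)"]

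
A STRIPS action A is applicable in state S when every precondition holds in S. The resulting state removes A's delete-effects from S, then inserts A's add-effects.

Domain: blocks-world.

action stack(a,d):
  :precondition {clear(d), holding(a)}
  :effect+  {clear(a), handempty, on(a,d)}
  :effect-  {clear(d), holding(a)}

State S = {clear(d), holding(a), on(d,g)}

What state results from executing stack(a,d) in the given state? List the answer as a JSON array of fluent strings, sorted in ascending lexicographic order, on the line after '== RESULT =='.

Compute (S \ del) ∪ add:
  pre ⊆ S: {clear(d), holding(a)} ⊆ S  — applicable
  S \ del = {on(d,g)}
  ∪ add   = {clear(a), handempty, on(a,d), on(d,g)}

== RESULT ==
["clear(a)", "handempty", "on(a,d)", "on(d,g)"]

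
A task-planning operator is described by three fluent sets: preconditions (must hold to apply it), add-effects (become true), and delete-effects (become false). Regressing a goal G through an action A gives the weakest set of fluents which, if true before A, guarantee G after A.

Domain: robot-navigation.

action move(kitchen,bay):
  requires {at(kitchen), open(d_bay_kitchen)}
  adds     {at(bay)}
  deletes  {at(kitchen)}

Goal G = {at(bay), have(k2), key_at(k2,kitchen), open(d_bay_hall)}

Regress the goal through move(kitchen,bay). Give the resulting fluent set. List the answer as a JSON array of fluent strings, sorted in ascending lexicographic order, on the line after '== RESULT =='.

Regress:
  G ∩ del = {}  (empty — regression defined)
  G \ add = {at(bay), have(k2), key_at(k2,kitchen), open(d_bay_hall)} \ {at(bay)} = {have(k2), key_at(k2,kitchen), open(d_bay_hall)}
  ∪ pre   = {have(k2), key_at(k2,kitchen), open(d_bay_hall)} ∪ {at(kitchen), open(d_bay_kitchen)}
          = {at(kitchen), have(k2), key_at(k2,kitchen), open(d_bay_hall), open(d_bay_kitchen)}

== RESULT ==
["at(kitchen)", "have(k2)", "key_at(k2,kitchen)", "open(d_bay_hall)", "open(d_bay_kitchen)"]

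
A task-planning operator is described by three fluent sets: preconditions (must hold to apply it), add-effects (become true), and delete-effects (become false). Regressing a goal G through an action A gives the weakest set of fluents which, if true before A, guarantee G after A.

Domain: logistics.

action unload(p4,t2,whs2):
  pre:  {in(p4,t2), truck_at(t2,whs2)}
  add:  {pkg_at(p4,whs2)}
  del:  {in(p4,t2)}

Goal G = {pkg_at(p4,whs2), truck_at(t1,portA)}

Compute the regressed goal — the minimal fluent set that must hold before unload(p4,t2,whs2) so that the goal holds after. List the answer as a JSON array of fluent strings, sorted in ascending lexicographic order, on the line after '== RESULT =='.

Regress:
  G ∩ del = {}  (empty — regression defined)
  G \ add = {pkg_at(p4,whs2), truck_at(t1,portA)} \ {pkg_at(p4,whs2)} = {truck_at(t1,portA)}
  ∪ pre   = {truck_at(t1,portA)} ∪ {in(p4,t2), truck_at(t2,whs2)}
          = {in(p4,t2), truck_at(t1,portA), truck_at(t2,whs2)}

== RESULT ==
["in(p4,t2)", "truck_at(t1,portA)", "truck_at(t2,whs2)"]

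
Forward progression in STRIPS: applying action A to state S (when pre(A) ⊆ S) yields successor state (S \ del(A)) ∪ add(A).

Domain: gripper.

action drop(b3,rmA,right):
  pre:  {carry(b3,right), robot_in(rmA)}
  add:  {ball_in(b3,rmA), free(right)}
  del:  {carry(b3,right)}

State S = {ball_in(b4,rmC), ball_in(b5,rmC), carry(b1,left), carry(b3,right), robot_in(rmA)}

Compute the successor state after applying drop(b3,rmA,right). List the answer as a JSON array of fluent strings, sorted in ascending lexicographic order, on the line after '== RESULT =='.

Progress:
  pre ⊆ S: {carry(b3,right), robot_in(rmA)} ⊆ S  — applicable
  S \ del = {ball_in(b4,rmC), ball_in(b5,rmC), carry(b1,left), robot_in(rmA)}
  ∪ add   = {ball_in(b3,rmA), ball_in(b4,rmC), ball_in(b5,rmC), carry(b1,left), free(right), robot_in(rmA)}

== RESULT ==
["ball_in(b3,rmA)", "ball_in(b4,rmC)", "ball_in(b5,rmC)", "carry(b1,left)", "free(right)", "robot_in(rmA)"]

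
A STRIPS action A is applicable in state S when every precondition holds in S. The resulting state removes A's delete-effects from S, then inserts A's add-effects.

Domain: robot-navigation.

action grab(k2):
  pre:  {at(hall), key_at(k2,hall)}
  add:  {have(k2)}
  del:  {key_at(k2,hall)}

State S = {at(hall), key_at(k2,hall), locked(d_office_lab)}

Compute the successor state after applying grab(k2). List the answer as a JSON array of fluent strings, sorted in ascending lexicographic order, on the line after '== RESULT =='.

Compute (S \ del) ∪ add:
  pre ⊆ S: {at(hall), key_at(k2,hall)} ⊆ S  — applicable
  S \ del = {at(hall), locked(d_office_lab)}
  ∪ add   = {at(hall), have(k2), locked(d_office_lab)}

== RESULT ==
["at(hall)", "have(k2)", "locked(d_office_lab)"]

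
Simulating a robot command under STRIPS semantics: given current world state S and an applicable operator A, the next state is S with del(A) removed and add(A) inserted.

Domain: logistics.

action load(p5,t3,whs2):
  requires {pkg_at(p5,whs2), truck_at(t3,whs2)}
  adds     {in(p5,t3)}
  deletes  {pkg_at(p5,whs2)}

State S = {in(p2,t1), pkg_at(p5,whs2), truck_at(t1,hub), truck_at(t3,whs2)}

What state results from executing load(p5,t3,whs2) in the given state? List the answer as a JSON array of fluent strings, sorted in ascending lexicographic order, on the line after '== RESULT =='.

Progress:
  pre ⊆ S: {pkg_at(p5,whs2), truck_at(t3,whs2)} ⊆ S  — applicable
  S \ del = {in(p2,t1), truck_at(t1,hub), truck_at(t3,whs2)}
  ∪ add   = {in(p2,t1), in(p5,t3), truck_at(t1,hub), truck_at(t3,whs2)}

== RESULT ==
["in(p2,t1)", "in(p5,t3)", "truck_at(t1,hub)", "truck_at(t3,whs2)"]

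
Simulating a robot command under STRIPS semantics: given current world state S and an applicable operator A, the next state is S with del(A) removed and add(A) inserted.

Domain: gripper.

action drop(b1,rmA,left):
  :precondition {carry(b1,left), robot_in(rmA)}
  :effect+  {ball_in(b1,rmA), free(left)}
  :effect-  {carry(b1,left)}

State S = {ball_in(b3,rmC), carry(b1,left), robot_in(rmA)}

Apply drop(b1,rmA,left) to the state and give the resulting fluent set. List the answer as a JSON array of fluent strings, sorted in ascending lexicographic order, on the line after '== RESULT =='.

Progress:
  pre ⊆ S: {carry(b1,left), robot_in(rmA)} ⊆ S  — applicable
  S \ del = {ball_in(b3,rmC), robot_in(rmA)}
  ∪ add   = {ball_in(b1,rmA), ball_in(b3,rmC), free(left), robot_in(rmA)}

== RESULT ==
["ball_in(b1,rmA)", "ball_in(b3,rmC)", "free(left)", "robot_in(rmA)"]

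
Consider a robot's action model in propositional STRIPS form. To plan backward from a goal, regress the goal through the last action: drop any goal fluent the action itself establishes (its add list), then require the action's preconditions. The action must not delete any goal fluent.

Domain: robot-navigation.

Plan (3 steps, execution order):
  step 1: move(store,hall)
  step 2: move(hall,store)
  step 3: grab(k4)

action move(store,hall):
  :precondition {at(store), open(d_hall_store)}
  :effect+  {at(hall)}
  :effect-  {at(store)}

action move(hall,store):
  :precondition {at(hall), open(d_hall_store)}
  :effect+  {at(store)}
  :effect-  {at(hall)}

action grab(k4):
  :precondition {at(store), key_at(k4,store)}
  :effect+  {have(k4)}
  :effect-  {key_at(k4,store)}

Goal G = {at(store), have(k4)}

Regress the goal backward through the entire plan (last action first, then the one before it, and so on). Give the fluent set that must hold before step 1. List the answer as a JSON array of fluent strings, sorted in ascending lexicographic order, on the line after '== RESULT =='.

Regress step by step:
  through step 3 (grab(k4)): drop {have(k4)}, keep {at(store)}, require {at(store), key_at(k4,store)}
    → {at(store), key_at(k4,store)}
  through step 2 (move(hall,store)): drop {at(store)}, keep {key_at(k4,store)}, require {at(hall), open(d_hall_store)}
    → {at(hall), key_at(k4,store), open(d_hall_store)}
  through step 1 (move(store,hall)): drop {at(hall)}, keep {key_at(k4,store), open(d_hall_store)}, require {at(store), open(d_hall_store)}
    → {at(store), key_at(k4,store), open(d_hall_store)}

== RESULT ==
["at(store)", "key_at(k4,store)", "open(d_hall_store)"]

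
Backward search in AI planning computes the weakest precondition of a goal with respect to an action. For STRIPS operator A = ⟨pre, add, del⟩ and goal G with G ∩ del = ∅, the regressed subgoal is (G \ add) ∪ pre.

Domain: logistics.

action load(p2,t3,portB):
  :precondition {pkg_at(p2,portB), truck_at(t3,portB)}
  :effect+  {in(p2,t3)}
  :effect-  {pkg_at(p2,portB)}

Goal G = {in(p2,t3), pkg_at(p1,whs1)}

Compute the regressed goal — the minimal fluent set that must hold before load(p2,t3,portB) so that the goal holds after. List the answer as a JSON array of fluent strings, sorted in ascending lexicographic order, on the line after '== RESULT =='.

Compute (G \ add) ∪ pre:
  G ∩ del = {}  (empty — regression defined)
  G \ add = {in(p2,t3), pkg_at(p1,whs1)} \ {in(p2,t3)} = {pkg_at(p1,whs1)}
  ∪ pre   = {pkg_at(p1,whs1)} ∪ {pkg_at(p2,portB), truck_at(t3,portB)}
          = {pkg_at(p1,whs1), pkg_at(p2,portB), truck_at(t3,portB)}

== RESULT ==
["pkg_at(p1,whs1)", "pkg_at(p2,portB)", "truck_at(t3,portB)"]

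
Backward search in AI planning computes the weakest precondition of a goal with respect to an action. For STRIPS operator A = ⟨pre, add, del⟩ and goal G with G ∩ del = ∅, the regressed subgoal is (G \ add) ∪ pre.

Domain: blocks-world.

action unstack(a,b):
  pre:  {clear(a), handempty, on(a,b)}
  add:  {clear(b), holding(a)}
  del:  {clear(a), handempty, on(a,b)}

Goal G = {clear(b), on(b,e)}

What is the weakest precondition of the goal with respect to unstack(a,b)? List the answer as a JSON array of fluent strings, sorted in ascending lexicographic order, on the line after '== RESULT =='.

Regress:
  G ∩ del = {}  (empty — regression defined)
  G \ add = {clear(b), on(b,e)} \ {clear(b), holding(a)} = {on(b,e)}
  ∪ pre   = {on(b,e)} ∪ {clear(a), handempty, on(a,b)}
          = {clear(a), handempty, on(a,b), on(b,e)}

== RESULT ==
["clear(a)", "handempty", "on(a,b)", "on(b,e)"]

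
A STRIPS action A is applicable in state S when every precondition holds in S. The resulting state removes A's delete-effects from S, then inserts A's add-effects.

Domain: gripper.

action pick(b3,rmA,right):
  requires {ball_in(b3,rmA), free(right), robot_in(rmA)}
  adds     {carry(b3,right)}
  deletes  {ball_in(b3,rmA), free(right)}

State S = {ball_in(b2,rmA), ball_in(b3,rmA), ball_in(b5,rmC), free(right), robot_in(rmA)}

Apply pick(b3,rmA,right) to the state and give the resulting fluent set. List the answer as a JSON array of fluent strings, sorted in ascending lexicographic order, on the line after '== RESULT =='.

Compute (S \ del) ∪ add:
  pre ⊆ S: {ball_in(b3,rmA), free(right), robot_in(rmA)} ⊆ S  — applicable
  S \ del = {ball_in(b2,rmA), ball_in(b5,rmC), robot_in(rmA)}
  ∪ add   = {ball_in(b2,rmA), ball_in(b5,rmC), carry(b3,right), robot_in(rmA)}

== RESULT ==
["ball_in(b2,rmA)", "ball_in(b5,rmC)", "carry(b3,right)", "robot_in(rmA)"]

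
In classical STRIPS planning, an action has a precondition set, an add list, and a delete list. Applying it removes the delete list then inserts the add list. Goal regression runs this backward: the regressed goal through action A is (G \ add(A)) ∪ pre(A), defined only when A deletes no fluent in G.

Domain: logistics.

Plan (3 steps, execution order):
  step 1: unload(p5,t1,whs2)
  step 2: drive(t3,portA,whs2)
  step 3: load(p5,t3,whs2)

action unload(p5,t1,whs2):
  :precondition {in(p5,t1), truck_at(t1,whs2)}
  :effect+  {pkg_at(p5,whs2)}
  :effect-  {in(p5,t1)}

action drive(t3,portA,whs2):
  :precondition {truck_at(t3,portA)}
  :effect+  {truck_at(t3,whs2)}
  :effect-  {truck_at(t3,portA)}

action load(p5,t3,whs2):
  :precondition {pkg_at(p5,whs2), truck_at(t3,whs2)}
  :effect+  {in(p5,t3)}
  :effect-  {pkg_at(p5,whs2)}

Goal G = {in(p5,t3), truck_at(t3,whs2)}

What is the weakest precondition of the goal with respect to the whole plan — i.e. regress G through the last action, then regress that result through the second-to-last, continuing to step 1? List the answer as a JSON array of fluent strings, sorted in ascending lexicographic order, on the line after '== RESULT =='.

Work backward from the goal:
  through step 3 (load(p5,t3,whs2)): drop {in(p5,t3)}, keep {truck_at(t3,whs2)}, require {pkg_at(p5,whs2), truck_at(t3,whs2)}
    → {pkg_at(p5,whs2), truck_at(t3,whs2)}
  through step 2 (drive(t3,portA,whs2)): drop {truck_at(t3,whs2)}, keep {pkg_at(p5,whs2)}, require {truck_at(t3,portA)}
    → {pkg_at(p5,whs2), truck_at(t3,portA)}
  through step 1 (unload(p5,t1,whs2)): drop {pkg_at(p5,whs2)}, keep {truck_at(t3,portA)}, require {in(p5,t1), truck_at(t1,whs2)}
    → {in(p5,t1), truck_at(t1,whs2), truck_at(t3,portA)}

== RESULT ==
["in(p5,t1)", "truck_at(t1,whs2)", "truck_at(t3,portA)"]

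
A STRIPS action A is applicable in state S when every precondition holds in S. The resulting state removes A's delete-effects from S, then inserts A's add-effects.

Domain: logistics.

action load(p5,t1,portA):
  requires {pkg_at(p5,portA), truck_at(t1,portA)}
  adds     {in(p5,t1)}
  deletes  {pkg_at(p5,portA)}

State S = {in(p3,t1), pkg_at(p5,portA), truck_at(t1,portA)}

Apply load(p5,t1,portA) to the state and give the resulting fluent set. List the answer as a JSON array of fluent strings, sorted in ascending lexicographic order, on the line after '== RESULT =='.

Progress:
  pre ⊆ S: {pkg_at(p5,portA), truck_at(t1,portA)} ⊆ S  — applicable
  S \ del = {in(p3,t1), truck_at(t1,portA)}
  ∪ add   = {in(p3,t1), in(p5,t1), truck_at(t1,portA)}

== RESULT ==
["in(p3,t1)", "in(p5,t1)", "truck_at(t1,portA)"]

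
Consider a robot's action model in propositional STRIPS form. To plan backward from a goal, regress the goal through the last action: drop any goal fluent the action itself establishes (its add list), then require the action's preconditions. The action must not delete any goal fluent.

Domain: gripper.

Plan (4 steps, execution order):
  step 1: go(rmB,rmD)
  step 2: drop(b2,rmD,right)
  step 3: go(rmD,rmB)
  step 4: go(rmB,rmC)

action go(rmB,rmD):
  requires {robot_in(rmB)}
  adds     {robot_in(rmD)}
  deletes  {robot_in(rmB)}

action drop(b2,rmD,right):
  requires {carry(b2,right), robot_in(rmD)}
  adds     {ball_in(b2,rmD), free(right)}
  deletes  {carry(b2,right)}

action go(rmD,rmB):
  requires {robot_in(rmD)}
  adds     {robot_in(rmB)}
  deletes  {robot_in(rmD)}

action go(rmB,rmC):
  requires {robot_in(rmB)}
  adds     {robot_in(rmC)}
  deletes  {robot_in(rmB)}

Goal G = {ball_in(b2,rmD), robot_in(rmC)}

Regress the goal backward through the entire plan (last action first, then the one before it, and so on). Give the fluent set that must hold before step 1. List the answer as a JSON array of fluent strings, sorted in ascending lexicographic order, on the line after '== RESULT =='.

Work backward from the goal:
  through step 4 (go(rmB,rmC)): drop {robot_in(rmC)}, keep {ball_in(b2,rmD)}, require {robot_in(rmB)}
    → {ball_in(b2,rmD), robot_in(rmB)}
  through step 3 (go(rmD,rmB)): drop {robot_in(rmB)}, keep {ball_in(b2,rmD)}, require {robot_in(rmD)}
    → {ball_in(b2,rmD), robot_in(rmD)}
  through step 2 (drop(b2,rmD,right)): drop {ball_in(b2,rmD)}, keep {robot_in(rmD)}, require {carry(b2,right), robot_in(rmD)}
    → {carry(b2,right), robot_in(rmD)}
  through step 1 (go(rmB,rmD)): drop {robot_in(rmD)}, keep {carry(b2,right)}, require {robot_in(rmB)}
    → {carry(b2,right), robot_in(rmB)}

== RESULT ==
["carry(b2,right)", "robot_in(rmB)"]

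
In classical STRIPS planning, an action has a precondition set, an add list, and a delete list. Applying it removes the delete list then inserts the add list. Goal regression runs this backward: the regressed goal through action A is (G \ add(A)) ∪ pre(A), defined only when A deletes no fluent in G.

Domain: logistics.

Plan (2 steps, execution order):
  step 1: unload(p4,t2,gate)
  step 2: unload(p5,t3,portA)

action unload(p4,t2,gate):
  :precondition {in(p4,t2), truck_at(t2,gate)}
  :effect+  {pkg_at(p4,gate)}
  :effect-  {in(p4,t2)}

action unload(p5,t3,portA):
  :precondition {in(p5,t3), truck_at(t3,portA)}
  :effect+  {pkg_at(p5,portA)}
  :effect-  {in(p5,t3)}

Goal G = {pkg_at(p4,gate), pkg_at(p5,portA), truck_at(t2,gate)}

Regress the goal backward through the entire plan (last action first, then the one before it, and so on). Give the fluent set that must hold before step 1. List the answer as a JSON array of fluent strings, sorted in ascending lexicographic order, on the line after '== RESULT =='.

Work backward from the goal:
  through step 2 (unload(p5,t3,portA)): drop {pkg_at(p5,portA)}, keep {pkg_at(p4,gate), truck_at(t2,gate)}, require {in(p5,t3), truck_at(t3,portA)}
    → {in(p5,t3), pkg_at(p4,gate), truck_at(t2,gate), truck_at(t3,portA)}
  through step 1 (unload(p4,t2,gate)): drop {pkg_at(p4,gate)}, keep {in(p5,t3), truck_at(t2,gate), truck_at(t3,portA)}, require {in(p4,t2), truck_at(t2,gate)}
    → {in(p4,t2), in(p5,t3), truck_at(t2,gate), truck_at(t3,portA)}

== RESULT ==
["in(p4,t2)", "in(p5,t3)", "truck_at(t2,gate)", "truck_at(t3,portA)"]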